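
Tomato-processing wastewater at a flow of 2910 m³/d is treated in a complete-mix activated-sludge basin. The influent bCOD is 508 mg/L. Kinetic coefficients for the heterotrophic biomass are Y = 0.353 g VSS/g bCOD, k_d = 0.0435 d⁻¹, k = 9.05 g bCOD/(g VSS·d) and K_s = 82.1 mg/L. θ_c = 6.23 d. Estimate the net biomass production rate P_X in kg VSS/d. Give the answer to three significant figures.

P_X ≈ 406 kg VSS/d

For a completely mixed reactor with recycle the Lawrence–McCarty relation gives S = K_s·(1 + k_d·θ_c) / [θ_c·(Y·k − k_d) − 1] = 82.1 × (1 + 0.0435 × 6.23) / [6.23 × (0.353 × 9.05 − 0.0435) − 1] = 104.3 / 18.63 = 5.601 mg/L.
Observed yield with endogenous decay: Y_obs = Y / (1 + k_d·θ_c) = 0.353 / (1 + 0.0435 × 6.23) = 0.353 / 1.271 = 0.2777 g VSS/g bCOD.
ΔS = 508 − 5.60 = 502.4 mg/L, so the substrate removal rate is 2910 × 502.4/1000 = 1462 kg bCOD/d.
P_X = Y_obs · Q(S₀ − S) = 0.2777 × 1462 = 406.0 kg VSS/d.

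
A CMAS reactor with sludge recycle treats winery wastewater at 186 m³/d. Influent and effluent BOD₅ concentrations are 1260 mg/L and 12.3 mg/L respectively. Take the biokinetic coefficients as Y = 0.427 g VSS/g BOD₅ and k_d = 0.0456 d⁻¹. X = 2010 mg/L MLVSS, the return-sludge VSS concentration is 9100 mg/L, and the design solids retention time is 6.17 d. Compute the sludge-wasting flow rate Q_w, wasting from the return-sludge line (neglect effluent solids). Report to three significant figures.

Q_w ≈ 8.50 m³/d

Steady-state biomass mass balance: V·X·(1 + k_d·θ_c) = Y·Q·(S₀ − S)·θ_c, so V = 0.427 × 186 × (1260 − 12.3) × 6.17 / [2010 × (1 + 0.0456 × 6.17)] = 6.11×10^5 / 2576 = 237.4 m³.
Q_w = (V·X)/(θ_c X_r) = 237.4 × 2010 / (6.17 × 9100) = 8.498 m³/d.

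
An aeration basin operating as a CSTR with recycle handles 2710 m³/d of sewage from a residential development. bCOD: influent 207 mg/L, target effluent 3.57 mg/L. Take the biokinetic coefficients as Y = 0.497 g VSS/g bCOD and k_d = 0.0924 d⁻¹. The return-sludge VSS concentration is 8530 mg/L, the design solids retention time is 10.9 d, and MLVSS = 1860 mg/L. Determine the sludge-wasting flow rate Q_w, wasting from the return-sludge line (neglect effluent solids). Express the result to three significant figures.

Q_w ≈ 16.0 m³/d

Rearranging the biomass balance for a CMAS with decay, V = Y·Q·ΔS·θ_c / [X·(1+k_d θ_c)] = 0.497 × 2710 × (207 − 3.57) × 10.9 / [1860 × (1 + 0.0924 × 10.9)] = 2.99×10^6 / 3733 = 800.0 m³.
θ_c = V·X/(Q_w·X_r) when wasting from the recycle, so Q_w = V·X/(θ_c·X_r) = 800.0 × 1860 / (10.9 × 8530) = 16.00 m³/d.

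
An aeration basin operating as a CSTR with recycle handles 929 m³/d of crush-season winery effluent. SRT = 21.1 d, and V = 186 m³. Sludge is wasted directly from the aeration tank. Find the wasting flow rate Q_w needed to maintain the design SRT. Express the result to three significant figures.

Q_w ≈ 8.82 m³/d

For wasting at MLVSS concentration, Q_w = V/θ_c = 186.0/21.1 = 8.815 m³/d.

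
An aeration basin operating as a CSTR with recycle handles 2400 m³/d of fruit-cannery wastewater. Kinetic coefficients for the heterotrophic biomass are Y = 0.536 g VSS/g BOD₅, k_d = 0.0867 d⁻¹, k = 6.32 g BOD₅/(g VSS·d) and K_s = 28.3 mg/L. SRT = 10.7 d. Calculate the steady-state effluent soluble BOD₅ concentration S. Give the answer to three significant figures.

Effluent substrate depends only on kinetics and SRT: S = K_s(1 + k_d θ_c) / [θ_c(Yk − k_d) − 1] = 28.3 × (1 + 0.0867 × 10.7) / [10.7 × (0.536 × 6.32 − 0.0867) − 1] = 54.55 / 34.32 = 1.590 mg/L.

S ≈ 1.59 mg/L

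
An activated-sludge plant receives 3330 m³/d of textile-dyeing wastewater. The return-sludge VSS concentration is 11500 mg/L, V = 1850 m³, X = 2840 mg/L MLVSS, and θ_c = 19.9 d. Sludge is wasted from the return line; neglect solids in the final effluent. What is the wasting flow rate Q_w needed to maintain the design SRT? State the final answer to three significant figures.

Wasting from the return line (neglecting effluent solids): Q_w = V·X / (θ_c·X_r) = 1850 × 2840 / (19.9 × 11500) = 22.96 m³/d.

Q_w ≈ 23.0 m³/d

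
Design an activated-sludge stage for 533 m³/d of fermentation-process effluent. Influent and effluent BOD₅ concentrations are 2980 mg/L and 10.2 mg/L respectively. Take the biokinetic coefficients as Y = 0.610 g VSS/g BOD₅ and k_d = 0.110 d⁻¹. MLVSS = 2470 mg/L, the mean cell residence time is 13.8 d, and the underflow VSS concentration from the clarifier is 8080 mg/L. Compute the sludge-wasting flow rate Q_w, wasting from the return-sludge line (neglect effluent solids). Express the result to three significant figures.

Q_w ≈ 47.5 m³/d

Steady-state biomass mass balance: V·X·(1 + k_d·θ_c) = Y·Q·(S₀ − S)·θ_c, so V = 0.610 × 533 × (2980 − 10.2) × 13.8 / [2470 × (1 + 0.110 × 13.8)] = 1.33×10^7 / 6219 = 2142 m³.
Q_w = (V·X)/(θ_c X_r) = 2142 × 2470 / (13.8 × 8080) = 47.46 m³/d.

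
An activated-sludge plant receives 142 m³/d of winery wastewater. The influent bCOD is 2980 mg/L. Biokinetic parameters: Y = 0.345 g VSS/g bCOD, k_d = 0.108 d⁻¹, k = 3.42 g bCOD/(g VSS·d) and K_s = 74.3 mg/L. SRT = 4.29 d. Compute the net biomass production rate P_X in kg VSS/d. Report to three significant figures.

P_X ≈ 98.8 kg VSS/d

For a completely mixed reactor with recycle the Lawrence–McCarty relation gives S = K_s·(1 + k_d·θ_c) / [θ_c·(Y·k − k_d) − 1] = 74.3 × (1 + 0.108 × 4.29) / [4.29 × (0.345 × 3.42 − 0.108) − 1] = 108.7 / 3.598 = 30.21 mg/L.
Observed yield with endogenous decay: Y_obs = Y / (1 + k_d·θ_c) = 0.345 / (1 + 0.108 × 4.29) = 0.345 / 1.463 = 0.2358 g VSS/g bCOD.
Q·(S₀ − S) = 142 × (2980 − 30.2) × 10⁻³ = 418.9 kg/d removed.
So the net sludge growth is P_X = 0.2358 × 418.9 = 98.76 kg VSS/d.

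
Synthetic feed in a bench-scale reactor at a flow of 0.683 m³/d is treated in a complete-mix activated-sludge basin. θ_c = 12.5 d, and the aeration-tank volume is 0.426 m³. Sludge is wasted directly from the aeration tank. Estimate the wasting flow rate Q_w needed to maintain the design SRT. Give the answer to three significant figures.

Wasting from the aeration tank: Q_w = V / θ_c = 0.4260 / 12.5 = 0.03408 m³/d.

Q_w ≈ 0.0341 m³/d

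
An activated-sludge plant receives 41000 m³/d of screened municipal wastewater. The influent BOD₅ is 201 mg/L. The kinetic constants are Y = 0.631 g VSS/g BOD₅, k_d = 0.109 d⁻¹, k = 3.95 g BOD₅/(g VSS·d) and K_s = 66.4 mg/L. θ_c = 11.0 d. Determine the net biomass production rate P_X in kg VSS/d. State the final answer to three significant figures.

P_X ≈ 2300 kg VSS/d

For a completely mixed reactor with recycle the Lawrence–McCarty relation gives S = K_s·(1 + k_d·θ_c) / [θ_c·(Y·k − k_d) − 1] = 66.4 × (1 + 0.109 × 11.0) / [11.0 × (0.631 × 3.95 − 0.109) − 1] = 146.0 / 25.22 = 5.790 mg/L.
Correct the yield for decay: Y_obs = Y/(1 + k_d θ_c) = 0.631 / (1 + 0.109 × 11.0) = 0.631 / 2.199 = 0.2869.
Substrate removed = Q·(S₀ − S) = 41000 m³/d × (201 − 5.79) g/m³ = 8×10^6 g/d = 8004 kg/d.
So the net sludge growth is P_X = 0.2869 × 8004 = 2297 kg VSS/d.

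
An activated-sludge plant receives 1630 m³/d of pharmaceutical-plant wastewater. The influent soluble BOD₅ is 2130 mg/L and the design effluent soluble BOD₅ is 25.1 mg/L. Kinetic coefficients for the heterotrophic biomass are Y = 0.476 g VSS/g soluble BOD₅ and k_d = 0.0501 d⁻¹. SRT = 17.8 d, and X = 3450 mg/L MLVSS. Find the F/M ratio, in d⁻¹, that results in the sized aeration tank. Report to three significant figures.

From the SRT design equation V = Y Q (S₀−S) θ_c / [X (1 + k_d θ_c)] = 0.476 × 1630 × (2130 − 25.1) × 17.8 / [3450 × (1 + 0.0501 × 17.8)] = 2.91×10^7 / 6527 = 4454 m³.
F/M = Q·S₀ / (V·X) = 1630 × 2130 / (4454 × 3450) = 0.2259 g soluble BOD₅·(g VSS·d)⁻¹.

F/M ≈ 0.226 d⁻¹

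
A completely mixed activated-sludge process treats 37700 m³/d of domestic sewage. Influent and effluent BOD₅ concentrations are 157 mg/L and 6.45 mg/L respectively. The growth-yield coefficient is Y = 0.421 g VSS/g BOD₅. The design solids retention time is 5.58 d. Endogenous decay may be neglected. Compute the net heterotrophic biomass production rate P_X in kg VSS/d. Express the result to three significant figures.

No decay correction is needed, so Y_obs = Y = 0.421.
Q·(S₀ − S) = 37700 × (157 − 6.45) × 10⁻³ = 5676 kg/d removed.
P_X = Y_obs · Q(S₀ − S) = 0.4210 × 5676 = 2389 kg VSS/d.

P_X ≈ 2390 kg VSS/d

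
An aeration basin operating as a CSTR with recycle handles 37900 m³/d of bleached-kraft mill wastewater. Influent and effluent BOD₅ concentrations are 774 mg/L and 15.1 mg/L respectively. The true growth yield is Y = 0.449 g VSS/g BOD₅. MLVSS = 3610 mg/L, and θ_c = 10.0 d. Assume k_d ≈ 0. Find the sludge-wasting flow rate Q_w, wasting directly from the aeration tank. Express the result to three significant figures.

With k_d = 0 the design equation reduces to V = Y Q (S₀−S) θ_c / X = 0.449 × 37900 × (774 − 15.1) × 10.0 / 3610 = 35774 m³.
Wasting from the aeration tank: Q_w = V / θ_c = 35774 / 10.0 = 3577 m³/d.

Q_w ≈ 3580 m³/d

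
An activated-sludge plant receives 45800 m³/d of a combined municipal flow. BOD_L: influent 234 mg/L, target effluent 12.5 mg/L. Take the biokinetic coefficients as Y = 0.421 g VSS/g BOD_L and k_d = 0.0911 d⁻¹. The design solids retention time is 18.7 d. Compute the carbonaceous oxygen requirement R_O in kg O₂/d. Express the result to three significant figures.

The observed yield is Y_obs = Y/(1 + k_d·θ_c) = 0.421 / (1 + 0.0911 × 18.7) = 0.421 / 2.704 = 0.1557 g VSS per g BOD_L removed.
Q·(S₀ − S) = 45800 × (234 − 12.5) × 10⁻³ = 10145 kg/d removed.
Biomass synthesised: P_X = Y_obs × 10145 = 1580 kg VSS/d.
Carbonaceous O₂ demand = substrate oxidised − cell-mass equivalent = 10145 − 1.42 × 1580 = 7901 kg O₂/d.

R_O ≈ 7900 kg O₂/d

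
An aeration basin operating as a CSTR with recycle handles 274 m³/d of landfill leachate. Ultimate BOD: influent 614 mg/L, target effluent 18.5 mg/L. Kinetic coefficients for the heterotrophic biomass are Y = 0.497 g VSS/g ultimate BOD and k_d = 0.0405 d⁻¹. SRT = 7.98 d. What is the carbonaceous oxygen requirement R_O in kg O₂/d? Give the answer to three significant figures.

Correct the yield for decay: Y_obs = Y/(1 + k_d θ_c) = 0.497 / (1 + 0.0405 × 7.98) = 0.497 / 1.323 = 0.3756.
Mass of ultimate BOD removed per day: Q(S₀ − S) = 274 × 595.5 g/m³ = 163.2 kg/d.
P_X = Y_obs·Q·(S₀ − S) = 0.3756 × 163.2 = 61.29 kg VSS/d.
R_O = Q·(S₀ − S) − 1.42·P_X = 163.2 − 1.42 × 61.29 = 76.14 kg O₂/d.

R_O ≈ 76.1 kg O₂/d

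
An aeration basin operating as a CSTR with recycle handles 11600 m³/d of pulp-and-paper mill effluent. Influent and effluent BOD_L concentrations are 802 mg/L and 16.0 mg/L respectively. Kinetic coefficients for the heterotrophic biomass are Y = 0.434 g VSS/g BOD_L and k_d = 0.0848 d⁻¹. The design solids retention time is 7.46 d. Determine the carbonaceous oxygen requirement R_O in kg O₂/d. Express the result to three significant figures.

Observed yield with endogenous decay: Y_obs = Y / (1 + k_d·θ_c) = 0.434 / (1 + 0.0848 × 7.46) = 0.434 / 1.633 = 0.2658 g VSS/g BOD_L.
Substrate removed = Q·(S₀ − S) = 11600 m³/d × (802 − 16.0) g/m³ = 9.12×10^6 g/d = 9118 kg/d.
Net sludge production P_X = 0.2658 × 9118 = 2424 kg VSS/d.
R_O = Q·(S₀ − S) − 1.42·P_X = 9118 − 1.42 × 2424 = 5676 kg O₂/d.

R_O ≈ 5680 kg O₂/d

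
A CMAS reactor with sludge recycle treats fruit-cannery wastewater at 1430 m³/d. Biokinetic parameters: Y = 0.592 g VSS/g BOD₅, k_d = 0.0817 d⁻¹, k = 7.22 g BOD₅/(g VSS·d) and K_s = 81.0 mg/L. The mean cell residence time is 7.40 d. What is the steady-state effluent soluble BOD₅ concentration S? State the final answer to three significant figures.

S ≈ 4.33 mg/L

For a completely mixed reactor with recycle the Lawrence–McCarty relation gives S = K_s·(1 + k_d·θ_c) / [θ_c·(Y·k − k_d) − 1] = 81.0 × (1 + 0.0817 × 7.40) / [7.40 × (0.592 × 7.22 − 0.0817) − 1] = 130.0 / 30.02 = 4.329 mg/L.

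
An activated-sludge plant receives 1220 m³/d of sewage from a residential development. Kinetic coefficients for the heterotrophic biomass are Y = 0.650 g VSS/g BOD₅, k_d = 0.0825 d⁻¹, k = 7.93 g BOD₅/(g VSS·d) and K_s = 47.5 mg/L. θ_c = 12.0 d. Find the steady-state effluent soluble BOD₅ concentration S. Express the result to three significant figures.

S ≈ 1.58 mg/L

From the Monod/SRT balance for a CMAS, S = K_s·(1+k_d θ_c)/[θ_c·(Y k − k_d) − 1] = 47.5 × (1 + 0.0825 × 12.0) / [12.0 × (0.650 × 7.93 − 0.0825) − 1] = 94.53 / 59.86 = 1.579 mg/L.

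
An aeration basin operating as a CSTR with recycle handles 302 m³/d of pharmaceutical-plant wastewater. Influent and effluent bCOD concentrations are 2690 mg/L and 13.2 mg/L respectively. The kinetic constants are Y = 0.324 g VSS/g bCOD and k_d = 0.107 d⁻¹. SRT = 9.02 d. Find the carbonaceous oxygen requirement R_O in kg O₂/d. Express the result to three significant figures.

Y_obs = Y / (1 + k_d θ_c) = 0.324 / (1 + 0.107 × 9.02) = 0.324 / 1.965 = 0.1649.
Substrate removed = Q·(S₀ − S) = 302 m³/d × (2690 − 13.2) g/m³ = 8.08×10^5 g/d = 808.4 kg/d.
P_X = Y_obs·Q·(S₀ − S) = 0.1649 × 808.4 = 133.3 kg VSS/d.
R_O = Q·ΔS − 1.42 P_X = 808.4 − 189.3 = 619.1 kg O₂/d.

R_O ≈ 619 kg O₂/d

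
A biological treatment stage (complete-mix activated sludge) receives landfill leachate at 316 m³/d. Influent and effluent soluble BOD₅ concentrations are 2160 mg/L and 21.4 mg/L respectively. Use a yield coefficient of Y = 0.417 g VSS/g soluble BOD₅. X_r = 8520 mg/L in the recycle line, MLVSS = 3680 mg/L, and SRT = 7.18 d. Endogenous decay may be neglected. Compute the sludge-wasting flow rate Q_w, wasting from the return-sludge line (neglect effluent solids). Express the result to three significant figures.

V·X = Y·Q·ΔS·θ_c gives V = 0.417 × 316 × (2160 − 21.4) × 7.18 / 3680 = 549.8 m³.
θ_c = V·X/(Q_w·X_r) when wasting from the recycle, so Q_w = V·X/(θ_c·X_r) = 549.8 × 3680 / (7.18 × 8520) = 33.08 m³/d.

Q_w ≈ 33.1 m³/d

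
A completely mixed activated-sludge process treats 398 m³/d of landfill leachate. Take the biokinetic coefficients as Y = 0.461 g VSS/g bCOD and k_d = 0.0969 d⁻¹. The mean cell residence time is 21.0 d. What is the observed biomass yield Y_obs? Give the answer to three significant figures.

Correct the yield for decay: Y_obs = Y/(1 + k_d θ_c) = 0.461 / (1 + 0.0969 × 21.0) = 0.461 / 3.035 = 0.1519.

Y_obs ≈ 0.152 g VSS/g bCOD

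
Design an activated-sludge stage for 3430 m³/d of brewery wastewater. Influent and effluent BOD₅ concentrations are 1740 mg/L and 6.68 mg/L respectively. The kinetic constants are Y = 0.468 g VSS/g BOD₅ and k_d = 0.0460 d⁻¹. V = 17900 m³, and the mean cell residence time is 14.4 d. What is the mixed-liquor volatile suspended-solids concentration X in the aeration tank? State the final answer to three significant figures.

X = Y·Q·ΔS·θ_c / [V·(1 + k_d θ_c)] = 0.468 × 3430 × (1740 − 6.68) × 14.4 / [17900 × (1 + 0.0460 × 14.4)] = 1346 mg/L.

X ≈ 1350 mg/L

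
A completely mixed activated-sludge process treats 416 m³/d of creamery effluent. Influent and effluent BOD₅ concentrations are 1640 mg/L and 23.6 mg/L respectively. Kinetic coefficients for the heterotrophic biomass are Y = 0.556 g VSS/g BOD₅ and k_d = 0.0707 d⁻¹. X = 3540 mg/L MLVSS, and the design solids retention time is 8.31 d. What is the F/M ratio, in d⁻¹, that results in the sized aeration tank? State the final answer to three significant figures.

F/M ≈ 0.349 d⁻¹

Steady-state biomass mass balance: V·X·(1 + k_d·θ_c) = Y·Q·(S₀ − S)·θ_c, so V = 0.556 × 416 × (1640 − 23.6) × 8.31 / [3540 × (1 + 0.0707 × 8.31)] = 3.11×10^6 / 5620 = 552.8 m³.
F/M = applied load / biomass = Q·S₀/(V·X) = 416 × 1640 / (552.8 × 3540) = 0.3486 d⁻¹.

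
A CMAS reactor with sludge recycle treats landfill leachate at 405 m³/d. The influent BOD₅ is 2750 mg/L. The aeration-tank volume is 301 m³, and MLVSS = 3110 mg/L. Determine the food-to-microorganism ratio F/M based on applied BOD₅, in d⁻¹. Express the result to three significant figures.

F/M ≈ 1.19 d⁻¹

Food-to-microorganism ratio F/M = Q S₀ / (V X) = 405 × 2750 / (301.0 × 3110) = 1.190 d⁻¹.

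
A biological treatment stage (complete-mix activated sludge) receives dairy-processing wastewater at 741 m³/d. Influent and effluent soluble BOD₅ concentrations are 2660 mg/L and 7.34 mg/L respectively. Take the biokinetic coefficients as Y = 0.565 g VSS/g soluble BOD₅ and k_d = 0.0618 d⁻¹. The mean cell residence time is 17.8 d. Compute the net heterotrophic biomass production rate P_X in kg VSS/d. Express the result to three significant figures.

Observed yield with endogenous decay: Y_obs = Y / (1 + k_d·θ_c) = 0.565 / (1 + 0.0618 × 17.8) = 0.565 / 2.100 = 0.2690 g VSS/g soluble BOD₅.
ΔS = 2660 − 7.34 = 2653 mg/L, so the substrate removal rate is 741 × 2653/1000 = 1966 kg soluble BOD₅/d.
Net biomass production P_X = Y_obs × Q·(S₀ − S) = 0.2690 × 1966 = 528.8 kg VSS/d.

P_X ≈ 529 kg VSS/d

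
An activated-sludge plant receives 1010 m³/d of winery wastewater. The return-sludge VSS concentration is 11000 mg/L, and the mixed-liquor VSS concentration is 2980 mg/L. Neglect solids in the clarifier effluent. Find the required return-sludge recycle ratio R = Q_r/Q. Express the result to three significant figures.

Solids balance on the clarifier gives (1+R)X = R·X_r, so R = X/(X_r − X) = 2980 / (11000 − 2980) = 0.3716.

R ≈ 0.372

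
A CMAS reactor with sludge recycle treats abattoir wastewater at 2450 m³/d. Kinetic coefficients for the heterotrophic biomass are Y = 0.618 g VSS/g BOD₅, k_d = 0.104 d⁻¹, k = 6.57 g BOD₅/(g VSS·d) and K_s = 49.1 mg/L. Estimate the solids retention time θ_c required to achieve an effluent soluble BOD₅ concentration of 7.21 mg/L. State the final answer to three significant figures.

θ_c ≈ 2.40 d

Specific growth rate at S = 7.21 mg/L: μ = YkS/(K_s+S) = 0.618·6.57·7.21/(49.1+7.21) = 0.5199 d⁻¹.
1/θ_c = 0.5199 − 0.104 = 0.4159 d⁻¹, so θ_c = 2.405 d.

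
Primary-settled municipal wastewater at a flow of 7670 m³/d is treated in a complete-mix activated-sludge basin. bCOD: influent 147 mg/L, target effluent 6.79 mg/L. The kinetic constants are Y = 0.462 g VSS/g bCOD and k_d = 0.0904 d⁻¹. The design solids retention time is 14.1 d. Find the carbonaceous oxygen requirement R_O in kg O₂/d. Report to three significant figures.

Observed yield with endogenous decay: Y_obs = Y / (1 + k_d·θ_c) = 0.462 / (1 + 0.0904 × 14.1) = 0.462 / 2.275 = 0.2031 g VSS/g bCOD.
Q·(S₀ − S) = 7670 × (147 − 6.79) × 10⁻³ = 1075 kg/d removed.
Net sludge production P_X = 0.2031 × 1075 = 218.4 kg VSS/d.
R_O = Q·(S₀ − S) − 1.42·P_X = 1075 − 1.42 × 218.4 = 765.2 kg O₂/d.

R_O ≈ 765 kg O₂/d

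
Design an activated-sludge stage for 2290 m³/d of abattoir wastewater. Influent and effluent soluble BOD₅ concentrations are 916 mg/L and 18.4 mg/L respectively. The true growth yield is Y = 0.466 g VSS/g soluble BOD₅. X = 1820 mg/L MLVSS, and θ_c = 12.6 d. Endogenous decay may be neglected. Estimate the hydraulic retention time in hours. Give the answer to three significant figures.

With k_d = 0 the design equation reduces to V = Y Q (S₀−S) θ_c / X = 0.466 × 2290 × (916 − 18.4) × 12.6 / 1820 = 6631 m³.
τ = V/Q = 6631/2290 = 2.896 d, or 69.50 h.

τ ≈ 69.5 h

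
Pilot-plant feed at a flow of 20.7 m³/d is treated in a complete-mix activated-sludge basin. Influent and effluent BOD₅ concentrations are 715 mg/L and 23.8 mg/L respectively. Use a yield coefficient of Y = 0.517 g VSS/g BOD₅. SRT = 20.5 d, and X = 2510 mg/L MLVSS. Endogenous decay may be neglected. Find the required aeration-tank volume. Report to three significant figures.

With k_d = 0 the design equation reduces to V = Y Q (S₀−S) θ_c / X = 0.517 × 20.7 × (715 − 23.8) × 20.5 / 2510 = 60.41 m³.

V ≈ 60.4 m³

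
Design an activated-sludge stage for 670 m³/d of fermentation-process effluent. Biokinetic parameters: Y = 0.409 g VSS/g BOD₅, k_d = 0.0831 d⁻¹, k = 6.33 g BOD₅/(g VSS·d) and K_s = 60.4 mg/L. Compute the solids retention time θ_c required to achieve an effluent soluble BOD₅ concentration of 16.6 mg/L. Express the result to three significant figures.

Specific growth rate at S = 16.6 mg/L: μ = YkS/(K_s+S) = 0.409·6.33·16.6/(60.4+16.6) = 0.5581 d⁻¹.
Then 1/θ_c = μ − k_d = 0.5581 − 0.0831 = 0.4750 d⁻¹, giving θ_c = 2.105 d.

θ_c ≈ 2.11 d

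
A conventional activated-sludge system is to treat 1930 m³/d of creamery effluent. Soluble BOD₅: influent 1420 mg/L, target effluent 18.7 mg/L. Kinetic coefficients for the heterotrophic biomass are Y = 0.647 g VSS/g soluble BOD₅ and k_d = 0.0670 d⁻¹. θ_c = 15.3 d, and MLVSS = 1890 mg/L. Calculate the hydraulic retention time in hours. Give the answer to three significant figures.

τ ≈ 87.0 h

Steady-state biomass mass balance: V·X·(1 + k_d·θ_c) = Y·Q·(S₀ − S)·θ_c, so V = 0.647 × 1930 × (1420 − 18.7) × 15.3 / [1890 × (1 + 0.0670 × 15.3)] = 2.68×10^7 / 3827 = 6995 m³.
τ = V/Q = 6995/1930 = 3.624 d, or 86.98 h.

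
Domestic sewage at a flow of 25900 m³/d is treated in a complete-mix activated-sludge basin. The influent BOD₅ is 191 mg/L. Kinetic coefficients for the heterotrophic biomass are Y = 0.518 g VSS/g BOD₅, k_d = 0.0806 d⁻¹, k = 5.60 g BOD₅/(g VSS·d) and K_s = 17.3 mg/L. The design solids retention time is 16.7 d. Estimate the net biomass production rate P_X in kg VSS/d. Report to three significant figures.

Effluent substrate depends only on kinetics and SRT: S = K_s(1 + k_d θ_c) / [θ_c(Yk − k_d) − 1] = 17.3 × (1 + 0.0806 × 16.7) / [16.7 × (0.518 × 5.60 − 0.0806) − 1] = 40.59 / 46.10 = 0.8804 mg/L.
Y_obs = Y / (1 + k_d θ_c) = 0.518 / (1 + 0.0806 × 16.7) = 0.518 / 2.346 = 0.2208.
ΔS = 191 − 0.880 = 190.1 mg/L, so the substrate removal rate is 25900 × 190.1/1000 = 4924 kg BOD₅/d.
So the net sludge growth is P_X = 0.2208 × 4924 = 1087 kg VSS/d.

P_X ≈ 1090 kg VSS/d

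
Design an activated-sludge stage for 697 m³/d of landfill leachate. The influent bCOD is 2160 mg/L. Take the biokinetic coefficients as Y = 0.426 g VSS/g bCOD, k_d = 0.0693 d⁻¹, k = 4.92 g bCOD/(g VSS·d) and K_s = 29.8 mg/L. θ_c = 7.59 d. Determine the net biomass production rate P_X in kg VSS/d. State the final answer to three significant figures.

From the Monod/SRT balance for a CMAS, S = K_s·(1+k_d θ_c)/[θ_c·(Y k − k_d) − 1] = 29.8 × (1 + 0.0693 × 7.59) / [7.59 × (0.426 × 4.92 − 0.0693) − 1] = 45.47 / 14.38 = 3.162 mg/L.
Observed yield with endogenous decay: Y_obs = Y / (1 + k_d·θ_c) = 0.426 / (1 + 0.0693 × 7.59) = 0.426 / 1.526 = 0.2792 g VSS/g bCOD.
Mass of bCOD removed per day: Q(S₀ − S) = 697 × 2157 g/m³ = 1503 kg/d.
Biomass produced: P_X = Y_obs·Q·ΔS = 0.2792 × 1503 ≈ 419.7 kg VSS/d.

P_X ≈ 420 kg VSS/d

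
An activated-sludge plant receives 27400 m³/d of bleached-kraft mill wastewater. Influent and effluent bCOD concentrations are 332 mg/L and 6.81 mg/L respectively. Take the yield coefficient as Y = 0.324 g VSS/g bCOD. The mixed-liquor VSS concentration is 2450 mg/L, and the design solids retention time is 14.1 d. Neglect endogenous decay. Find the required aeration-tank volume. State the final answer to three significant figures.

Biomass mass balance (decay neglected): V·X = Y·Q·(S₀ − S)·θ_c, so V = 0.324 × 27400 × (332 − 6.81) × 14.1 / 2450 = 16614 m³.

V ≈ 16600 m³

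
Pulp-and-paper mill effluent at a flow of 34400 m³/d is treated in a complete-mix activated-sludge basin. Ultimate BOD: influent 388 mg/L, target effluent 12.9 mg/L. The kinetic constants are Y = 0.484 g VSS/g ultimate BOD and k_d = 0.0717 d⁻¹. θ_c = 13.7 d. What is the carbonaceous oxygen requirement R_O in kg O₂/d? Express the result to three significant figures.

Correct the yield for decay: Y_obs = Y/(1 + k_d θ_c) = 0.484 / (1 + 0.0717 × 13.7) = 0.484 / 1.982 = 0.2442.
Mass of ultimate BOD removed per day: Q(S₀ − S) = 34400 × 375.1 g/m³ = 12903 kg/d.
P_X = Y_obs·Q·(S₀ − S) = 0.2442 × 12903 = 3151 kg VSS/d.
R_O = Q·(S₀ − S) − 1.42·P_X = 12903 − 1.42 × 3151 = 8430 kg O₂/d.

R_O ≈ 8430 kg O₂/d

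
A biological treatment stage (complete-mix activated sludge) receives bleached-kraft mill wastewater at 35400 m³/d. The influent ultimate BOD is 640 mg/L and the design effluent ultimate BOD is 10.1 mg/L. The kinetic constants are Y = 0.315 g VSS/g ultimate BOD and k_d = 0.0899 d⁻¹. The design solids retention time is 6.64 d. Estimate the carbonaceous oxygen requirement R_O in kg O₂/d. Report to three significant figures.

R_O ≈ 16100 kg O₂/d

Y_obs = Y / (1 + k_d θ_c) = 0.315 / (1 + 0.0899 × 6.64) = 0.315 / 1.597 = 0.1973.
Mass of ultimate BOD removed per day: Q(S₀ − S) = 35400 × 629.9 g/m³ = 22298 kg/d.
Biomass synthesised: P_X = Y_obs × 22298 = 4398 kg VSS/d.
Carbonaceous O₂ demand = substrate oxidised − cell-mass equivalent = 22298 − 1.42 × 4398 = 16053 kg O₂/d.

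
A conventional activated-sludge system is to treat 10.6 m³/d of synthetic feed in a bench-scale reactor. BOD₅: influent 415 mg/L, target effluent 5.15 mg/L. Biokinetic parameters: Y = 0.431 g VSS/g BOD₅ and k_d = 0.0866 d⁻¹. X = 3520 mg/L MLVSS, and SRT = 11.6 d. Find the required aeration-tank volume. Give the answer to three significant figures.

V ≈ 3.08 m³

From the SRT design equation V = Y Q (S₀−S) θ_c / [X (1 + k_d θ_c)] = 0.431 × 10.6 × (415 − 5.15) × 11.6 / [3520 × (1 + 0.0866 × 11.6)] = 2.17×10^4 / 7056 = 3.078 m³.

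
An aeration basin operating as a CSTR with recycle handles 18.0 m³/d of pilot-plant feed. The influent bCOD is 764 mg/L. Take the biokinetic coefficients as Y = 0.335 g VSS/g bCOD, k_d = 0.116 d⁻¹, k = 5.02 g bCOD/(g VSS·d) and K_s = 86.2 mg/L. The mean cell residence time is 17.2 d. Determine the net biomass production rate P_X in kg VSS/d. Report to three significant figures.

P_X ≈ 1.52 kg VSS/d

Effluent substrate depends only on kinetics and SRT: S = K_s(1 + k_d θ_c) / [θ_c(Yk − k_d) − 1] = 86.2 × (1 + 0.116 × 17.2) / [17.2 × (0.335 × 5.02 − 0.116) − 1] = 258.2 / 25.93 = 9.957 mg/L.
The observed yield is Y_obs = Y/(1 + k_d·θ_c) = 0.335 / (1 + 0.116 × 17.2) = 0.335 / 2.995 = 0.1118 g VSS per g bCOD removed.
ΔS = 764 − 9.96 = 754.0 mg/L, so the substrate removal rate is 18.0 × 754.0/1000 = 13.57 kg bCOD/d.
P_X = Y_obs · Q(S₀ − S) = 0.1118 × 13.57 = 1.518 kg VSS/d.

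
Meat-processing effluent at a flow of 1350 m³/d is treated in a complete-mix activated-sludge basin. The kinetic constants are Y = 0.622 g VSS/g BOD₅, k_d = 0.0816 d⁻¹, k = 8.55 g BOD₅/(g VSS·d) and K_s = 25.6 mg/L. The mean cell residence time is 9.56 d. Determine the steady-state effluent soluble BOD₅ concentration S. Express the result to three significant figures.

S ≈ 0.929 mg/L

Effluent substrate depends only on kinetics and SRT: S = K_s(1 + k_d θ_c) / [θ_c(Yk − k_d) − 1] = 25.6 × (1 + 0.0816 × 9.56) / [9.56 × (0.622 × 8.55 − 0.0816) − 1] = 45.57 / 49.06 = 0.9289 mg/L.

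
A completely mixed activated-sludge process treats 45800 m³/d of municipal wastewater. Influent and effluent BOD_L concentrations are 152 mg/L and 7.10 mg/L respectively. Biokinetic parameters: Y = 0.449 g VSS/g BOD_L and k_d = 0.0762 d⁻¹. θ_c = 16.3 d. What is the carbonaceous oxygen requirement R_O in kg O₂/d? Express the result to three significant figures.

R_O ≈ 4750 kg O₂/d

Y_obs = Y / (1 + k_d θ_c) = 0.449 / (1 + 0.0762 × 16.3) = 0.449 / 2.242 = 0.2003.
Q·(S₀ − S) = 45800 × (152 − 7.10) × 10⁻³ = 6636 kg/d removed.
P_X = Y_obs·Q·(S₀ − S) = 0.2003 × 6636 = 1329 kg VSS/d.
R_O = Q·(S₀ − S) − 1.42·P_X = 6636 − 1.42 × 1329 = 4749 kg O₂/d.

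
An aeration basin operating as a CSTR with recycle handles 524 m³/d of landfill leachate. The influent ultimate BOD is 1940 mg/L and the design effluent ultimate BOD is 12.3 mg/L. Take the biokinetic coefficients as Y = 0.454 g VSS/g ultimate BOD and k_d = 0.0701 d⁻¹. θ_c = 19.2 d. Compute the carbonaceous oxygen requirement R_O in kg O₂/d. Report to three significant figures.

Correct the yield for decay: Y_obs = Y/(1 + k_d θ_c) = 0.454 / (1 + 0.0701 × 19.2) = 0.454 / 2.346 = 0.1935.
Substrate removed = Q·(S₀ − S) = 524 m³/d × (1940 − 12.3) g/m³ = 1.01×10^6 g/d = 1010 kg/d.
Net sludge production P_X = 0.1935 × 1010 = 195.5 kg VSS/d.
Carbonaceous O₂ demand = substrate oxidised − cell-mass equivalent = 1010 − 1.42 × 195.5 = 732.5 kg O₂/d.

R_O ≈ 733 kg O₂/d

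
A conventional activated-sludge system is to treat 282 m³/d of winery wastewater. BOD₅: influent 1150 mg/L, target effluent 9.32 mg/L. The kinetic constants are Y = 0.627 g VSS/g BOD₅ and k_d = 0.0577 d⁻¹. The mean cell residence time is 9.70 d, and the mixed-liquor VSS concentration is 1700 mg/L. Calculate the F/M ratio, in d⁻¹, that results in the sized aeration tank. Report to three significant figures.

Rearranging the biomass balance for a CMAS with decay, V = Y·Q·ΔS·θ_c / [X·(1+k_d θ_c)] = 0.627 × 282 × (1150 − 9.32) × 9.70 / [1700 × (1 + 0.0577 × 9.70)] = 1.96×10^6 / 2651 = 737.8 m³.
F/M = applied load / biomass = Q·S₀/(V·X) = 282 × 1150 / (737.8 × 1700) = 0.2585 d⁻¹.

F/M ≈ 0.259 d⁻¹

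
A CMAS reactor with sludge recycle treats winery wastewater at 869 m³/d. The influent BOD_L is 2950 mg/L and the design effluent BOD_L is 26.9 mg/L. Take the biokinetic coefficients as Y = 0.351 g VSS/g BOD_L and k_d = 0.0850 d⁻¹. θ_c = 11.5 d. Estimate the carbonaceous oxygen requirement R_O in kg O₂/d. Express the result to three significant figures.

R_O ≈ 1900 kg O₂/d

Y_obs = Y / (1 + k_d θ_c) = 0.351 / (1 + 0.0850 × 11.5) = 0.351 / 1.978 = 0.1775.
Q·(S₀ − S) = 869 × (2950 − 26.9) × 10⁻³ = 2540 kg/d removed.
Net sludge production P_X = 0.1775 × 2540 = 450.9 kg VSS/d.
R_O = Q·(S₀ − S) − 1.42·P_X = 2540 − 1.42 × 450.9 = 1900 kg O₂/d.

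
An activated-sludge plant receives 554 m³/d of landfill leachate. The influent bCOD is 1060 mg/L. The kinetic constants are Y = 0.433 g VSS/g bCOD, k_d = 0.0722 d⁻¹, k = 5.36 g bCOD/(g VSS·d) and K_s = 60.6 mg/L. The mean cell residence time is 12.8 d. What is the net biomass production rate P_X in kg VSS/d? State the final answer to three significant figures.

Effluent substrate depends only on kinetics and SRT: S = K_s(1 + k_d θ_c) / [θ_c(Yk − k_d) − 1] = 60.6 × (1 + 0.0722 × 12.8) / [12.8 × (0.433 × 5.36 − 0.0722) − 1] = 116.6 / 27.78 = 4.197 mg/L.
Observed yield with endogenous decay: Y_obs = Y / (1 + k_d·θ_c) = 0.433 / (1 + 0.0722 × 12.8) = 0.433 / 1.924 = 0.2250 g VSS/g bCOD.
Q·(S₀ − S) = 554 × (1060 − 4.20) × 10⁻³ = 584.9 kg/d removed.
Net biomass production P_X = Y_obs × Q·(S₀ − S) = 0.2250 × 584.9 = 131.6 kg VSS/d.

P_X ≈ 132 kg VSS/d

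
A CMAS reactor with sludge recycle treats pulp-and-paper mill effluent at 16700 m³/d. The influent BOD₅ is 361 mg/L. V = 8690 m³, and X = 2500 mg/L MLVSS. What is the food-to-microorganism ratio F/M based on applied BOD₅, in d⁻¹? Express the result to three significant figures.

F/M ≈ 0.278 d⁻¹

Food-to-microorganism ratio F/M = Q S₀ / (V X) = 16700 × 361 / (8690 × 2500) = 0.2775 d⁻¹.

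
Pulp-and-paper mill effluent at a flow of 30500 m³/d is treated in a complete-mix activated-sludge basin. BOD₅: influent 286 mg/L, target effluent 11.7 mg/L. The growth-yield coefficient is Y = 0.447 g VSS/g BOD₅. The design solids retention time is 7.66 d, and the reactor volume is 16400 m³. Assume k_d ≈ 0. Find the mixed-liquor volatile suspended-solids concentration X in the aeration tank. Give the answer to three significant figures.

X = Y·Q·ΔS·θ_c / V = 0.447 × 30500 × (286 − 11.7) × 7.66 / 16400 = 1747 mg/L.

X ≈ 1750 mg/L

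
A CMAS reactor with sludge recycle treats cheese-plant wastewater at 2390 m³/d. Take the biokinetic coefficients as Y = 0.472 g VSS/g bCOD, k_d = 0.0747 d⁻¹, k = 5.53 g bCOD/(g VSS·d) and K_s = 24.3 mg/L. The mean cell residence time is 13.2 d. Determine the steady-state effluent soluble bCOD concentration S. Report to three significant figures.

From the Monod/SRT balance for a CMAS, S = K_s·(1+k_d θ_c)/[θ_c·(Y k − k_d) − 1] = 24.3 × (1 + 0.0747 × 13.2) / [13.2 × (0.472 × 5.53 − 0.0747) − 1] = 48.26 / 32.47 = 1.486 mg/L.

S ≈ 1.49 mg/L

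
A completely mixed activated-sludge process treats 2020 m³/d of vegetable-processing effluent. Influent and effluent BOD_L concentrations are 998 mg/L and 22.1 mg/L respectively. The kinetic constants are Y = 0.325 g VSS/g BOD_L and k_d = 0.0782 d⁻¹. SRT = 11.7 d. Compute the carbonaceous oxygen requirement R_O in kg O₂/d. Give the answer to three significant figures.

R_O ≈ 1500 kg O₂/d

The observed yield is Y_obs = Y/(1 + k_d·θ_c) = 0.325 / (1 + 0.0782 × 11.7) = 0.325 / 1.915 = 0.1697 g VSS per g BOD_L removed.
Q·(S₀ − S) = 2020 × (998 − 22.1) × 10⁻³ = 1971 kg/d removed.
Net sludge production P_X = 0.1697 × 1971 = 334.6 kg VSS/d.
R_O = Q·(S₀ − S) − 1.42·P_X = 1971 − 1.42 × 334.6 = 1496 kg O₂/d.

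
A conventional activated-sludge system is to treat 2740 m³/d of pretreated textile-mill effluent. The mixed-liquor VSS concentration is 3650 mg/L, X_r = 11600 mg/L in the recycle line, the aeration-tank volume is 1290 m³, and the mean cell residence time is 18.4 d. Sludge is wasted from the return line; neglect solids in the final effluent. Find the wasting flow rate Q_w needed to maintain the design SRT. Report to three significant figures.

Q_w ≈ 22.1 m³/d

Wasting from the return line (neglecting effluent solids): Q_w = V·X / (θ_c·X_r) = 1290 × 3650 / (18.4 × 11600) = 22.06 m³/d.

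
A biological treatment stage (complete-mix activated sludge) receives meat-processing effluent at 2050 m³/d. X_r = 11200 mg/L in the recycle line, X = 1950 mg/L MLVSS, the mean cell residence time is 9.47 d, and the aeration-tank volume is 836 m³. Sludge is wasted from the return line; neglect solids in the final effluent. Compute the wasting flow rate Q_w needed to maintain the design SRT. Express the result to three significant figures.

θ_c = V·X/(Q_w·X_r) when wasting from the recycle, so Q_w = V·X/(θ_c·X_r) = 836.0 × 1950 / (9.47 × 11200) = 15.37 m³/d.

Q_w ≈ 15.4 m³/d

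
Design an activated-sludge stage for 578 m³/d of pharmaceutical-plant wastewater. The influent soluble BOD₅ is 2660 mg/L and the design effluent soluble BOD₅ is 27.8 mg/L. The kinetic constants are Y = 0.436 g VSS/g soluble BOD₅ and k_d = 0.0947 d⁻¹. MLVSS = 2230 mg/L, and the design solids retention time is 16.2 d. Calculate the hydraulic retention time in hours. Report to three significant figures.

τ ≈ 79.0 h

Rearranging the biomass balance for a CMAS with decay, V = Y·Q·ΔS·θ_c / [X·(1+k_d θ_c)] = 0.436 × 578 × (2660 − 27.8) × 16.2 / [2230 × (1 + 0.0947 × 16.2)] = 1.07×10^7 / 5651 = 1902 m³.
Hydraulic retention time τ = V/Q = 1902 / 578 = 3.290 d = 78.96 h.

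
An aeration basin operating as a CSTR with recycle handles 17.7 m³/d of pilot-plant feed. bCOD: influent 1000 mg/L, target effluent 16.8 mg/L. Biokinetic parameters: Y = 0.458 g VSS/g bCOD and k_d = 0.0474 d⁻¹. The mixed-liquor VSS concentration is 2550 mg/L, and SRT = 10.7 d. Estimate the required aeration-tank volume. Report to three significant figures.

Rearranging the biomass balance for a CMAS with decay, V = Y·Q·ΔS·θ_c / [X·(1+k_d θ_c)] = 0.458 × 17.7 × (1000 − 16.8) × 10.7 / [2550 × (1 + 0.0474 × 10.7)] = 8.53×10^4 / 3843 = 22.19 m³.

V ≈ 22.2 m³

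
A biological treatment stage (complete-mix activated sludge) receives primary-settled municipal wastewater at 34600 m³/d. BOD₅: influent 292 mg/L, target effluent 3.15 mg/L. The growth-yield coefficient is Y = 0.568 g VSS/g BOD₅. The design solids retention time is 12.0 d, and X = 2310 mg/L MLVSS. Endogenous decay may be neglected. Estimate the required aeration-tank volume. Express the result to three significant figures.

With k_d = 0 the design equation reduces to V = Y Q (S₀−S) θ_c / X = 0.568 × 34600 × (292 − 3.15) × 12.0 / 2310 = 29489 m³.

V ≈ 29500 m³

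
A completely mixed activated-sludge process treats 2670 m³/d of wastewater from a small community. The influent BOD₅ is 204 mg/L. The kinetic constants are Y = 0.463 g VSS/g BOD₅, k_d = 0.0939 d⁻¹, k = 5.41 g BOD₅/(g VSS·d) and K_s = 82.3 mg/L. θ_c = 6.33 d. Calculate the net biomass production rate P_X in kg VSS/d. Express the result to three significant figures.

For a completely mixed reactor with recycle the Lawrence–McCarty relation gives S = K_s·(1 + k_d·θ_c) / [θ_c·(Y·k − k_d) − 1] = 82.3 × (1 + 0.0939 × 6.33) / [6.33 × (0.463 × 5.41 − 0.0939) − 1] = 131.2 / 14.26 = 9.201 mg/L.
The observed yield is Y_obs = Y/(1 + k_d·θ_c) = 0.463 / (1 + 0.0939 × 6.33) = 0.463 / 1.594 = 0.2904 g VSS per g BOD₅ removed.
ΔS = 204 − 9.20 = 194.8 mg/L, so the substrate removal rate is 2670 × 194.8/1000 = 520.1 kg BOD₅/d.
P_X = Y_obs · Q(S₀ − S) = 0.2904 × 520.1 = 151.0 kg VSS/d.

P_X ≈ 151 kg VSS/d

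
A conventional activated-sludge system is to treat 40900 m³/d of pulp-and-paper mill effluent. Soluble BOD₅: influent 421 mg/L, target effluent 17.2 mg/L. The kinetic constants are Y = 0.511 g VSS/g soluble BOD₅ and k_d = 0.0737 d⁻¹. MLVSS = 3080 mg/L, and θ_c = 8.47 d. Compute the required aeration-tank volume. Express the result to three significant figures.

V ≈ 14300 m³

From the SRT design equation V = Y Q (S₀−S) θ_c / [X (1 + k_d θ_c)] = 0.511 × 40900 × (421 − 17.2) × 8.47 / [3080 × (1 + 0.0737 × 8.47)] = 7.15×10^7 / 5003 = 14289 m³.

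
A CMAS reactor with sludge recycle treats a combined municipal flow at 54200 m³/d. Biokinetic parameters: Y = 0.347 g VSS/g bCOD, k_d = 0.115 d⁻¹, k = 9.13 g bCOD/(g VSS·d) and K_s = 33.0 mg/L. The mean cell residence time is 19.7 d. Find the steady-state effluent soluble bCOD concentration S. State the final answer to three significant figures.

S ≈ 1.82 mg/L

For a completely mixed reactor with recycle the Lawrence–McCarty relation gives S = K_s·(1 + k_d·θ_c) / [θ_c·(Y·k − k_d) − 1] = 33.0 × (1 + 0.115 × 19.7) / [19.7 × (0.347 × 9.13 − 0.115) − 1] = 107.8 / 59.15 = 1.822 mg/L.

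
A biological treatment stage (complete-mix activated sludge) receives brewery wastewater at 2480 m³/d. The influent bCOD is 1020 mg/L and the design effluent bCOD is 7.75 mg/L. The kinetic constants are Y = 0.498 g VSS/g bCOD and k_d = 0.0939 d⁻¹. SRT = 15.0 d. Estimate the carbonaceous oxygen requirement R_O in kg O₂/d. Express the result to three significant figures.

R_O ≈ 1770 kg O₂/d

Observed yield with endogenous decay: Y_obs = Y / (1 + k_d·θ_c) = 0.498 / (1 + 0.0939 × 15.0) = 0.498 / 2.409 = 0.2068 g VSS/g bCOD.
Q·(S₀ − S) = 2480 × (1020 − 7.75) × 10⁻³ = 2510 kg/d removed.
Net sludge production P_X = 0.2068 × 2510 = 519.1 kg VSS/d.
R_O = Q·ΔS − 1.42 P_X = 2510 − 737.1 = 1773 kg O₂/d.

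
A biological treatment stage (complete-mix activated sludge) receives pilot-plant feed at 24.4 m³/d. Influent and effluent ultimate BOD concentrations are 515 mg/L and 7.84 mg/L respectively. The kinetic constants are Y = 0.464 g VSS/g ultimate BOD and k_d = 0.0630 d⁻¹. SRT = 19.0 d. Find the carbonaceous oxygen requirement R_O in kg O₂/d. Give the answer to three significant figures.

R_O ≈ 8.66 kg O₂/d

The observed yield is Y_obs = Y/(1 + k_d·θ_c) = 0.464 / (1 + 0.0630 × 19.0) = 0.464 / 2.197 = 0.2112 g VSS per g ultimate BOD removed.
Substrate removed = Q·(S₀ − S) = 24.4 m³/d × (515 − 7.84) g/m³ = 1.24×10^4 g/d = 12.37 kg/d.
P_X = Y_obs·Q·(S₀ − S) = 0.2112 × 12.37 = 2.614 kg VSS/d.
Carbonaceous O₂ demand = substrate oxidised − cell-mass equivalent = 12.37 − 1.42 × 2.614 = 8.664 kg O₂/d.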